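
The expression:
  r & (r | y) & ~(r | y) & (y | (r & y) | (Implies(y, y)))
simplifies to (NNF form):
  False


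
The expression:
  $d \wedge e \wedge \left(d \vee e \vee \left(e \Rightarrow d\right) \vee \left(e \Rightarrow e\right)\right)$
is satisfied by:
  {e: True, d: True}


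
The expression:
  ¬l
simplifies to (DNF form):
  ¬l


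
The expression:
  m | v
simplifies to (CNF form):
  m | v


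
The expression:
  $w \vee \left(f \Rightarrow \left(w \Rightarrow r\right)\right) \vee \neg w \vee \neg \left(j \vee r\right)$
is always true.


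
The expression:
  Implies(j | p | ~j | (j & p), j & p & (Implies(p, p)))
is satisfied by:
  {p: True, j: True}


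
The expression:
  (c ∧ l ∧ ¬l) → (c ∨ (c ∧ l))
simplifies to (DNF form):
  True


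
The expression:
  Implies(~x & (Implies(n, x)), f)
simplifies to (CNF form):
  f | n | x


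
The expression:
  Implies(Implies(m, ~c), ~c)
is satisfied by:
  {m: True, c: False}
  {c: False, m: False}
  {c: True, m: True}


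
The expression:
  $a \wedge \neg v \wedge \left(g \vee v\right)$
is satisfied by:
  {a: True, g: True, v: False}


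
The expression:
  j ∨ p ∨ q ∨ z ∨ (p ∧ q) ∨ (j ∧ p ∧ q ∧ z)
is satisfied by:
  {q: True, z: True, p: True, j: True}
  {q: True, z: True, p: True, j: False}
  {q: True, z: True, j: True, p: False}
  {q: True, z: True, j: False, p: False}
  {q: True, p: True, j: True, z: False}
  {q: True, p: True, j: False, z: False}
  {q: True, p: False, j: True, z: False}
  {q: True, p: False, j: False, z: False}
  {z: True, p: True, j: True, q: False}
  {z: True, p: True, j: False, q: False}
  {z: True, j: True, p: False, q: False}
  {z: True, j: False, p: False, q: False}
  {p: True, j: True, z: False, q: False}
  {p: True, z: False, j: False, q: False}
  {j: True, z: False, p: False, q: False}


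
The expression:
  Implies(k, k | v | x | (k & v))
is always true.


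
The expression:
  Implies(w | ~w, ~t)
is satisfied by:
  {t: False}


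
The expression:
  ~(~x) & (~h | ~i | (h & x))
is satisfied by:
  {x: True}


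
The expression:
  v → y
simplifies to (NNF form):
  y ∨ ¬v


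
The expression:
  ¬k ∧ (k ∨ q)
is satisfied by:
  {q: True, k: False}


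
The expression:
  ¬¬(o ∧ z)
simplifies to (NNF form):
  o ∧ z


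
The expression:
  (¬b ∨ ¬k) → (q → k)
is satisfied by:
  {k: True, q: False}
  {q: False, k: False}
  {q: True, k: True}


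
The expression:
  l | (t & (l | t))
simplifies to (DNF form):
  l | t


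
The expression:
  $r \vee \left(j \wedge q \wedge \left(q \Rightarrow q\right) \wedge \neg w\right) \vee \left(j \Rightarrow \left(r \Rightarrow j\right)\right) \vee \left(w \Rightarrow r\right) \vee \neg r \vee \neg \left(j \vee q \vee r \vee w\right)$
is always true.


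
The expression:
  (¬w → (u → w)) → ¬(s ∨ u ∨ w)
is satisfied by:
  {u: True, w: False, s: False}
  {w: False, s: False, u: False}
  {u: True, s: True, w: False}


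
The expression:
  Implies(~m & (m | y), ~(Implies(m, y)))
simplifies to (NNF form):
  m | ~y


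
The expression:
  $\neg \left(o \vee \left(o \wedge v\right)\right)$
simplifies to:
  $\neg o$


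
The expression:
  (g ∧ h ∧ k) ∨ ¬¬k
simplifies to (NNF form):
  k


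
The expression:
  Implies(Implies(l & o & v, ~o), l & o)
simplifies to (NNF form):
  l & o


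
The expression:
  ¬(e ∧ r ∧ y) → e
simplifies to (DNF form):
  e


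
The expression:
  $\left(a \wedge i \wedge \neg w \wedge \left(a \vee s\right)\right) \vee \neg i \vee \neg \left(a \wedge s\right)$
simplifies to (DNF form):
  $\neg a \vee \neg i \vee \neg s \vee \neg w$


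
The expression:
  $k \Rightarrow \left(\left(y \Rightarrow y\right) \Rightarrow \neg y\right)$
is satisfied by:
  {k: False, y: False}
  {y: True, k: False}
  {k: True, y: False}


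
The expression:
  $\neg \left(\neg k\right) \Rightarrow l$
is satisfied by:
  {l: True, k: False}
  {k: False, l: False}
  {k: True, l: True}


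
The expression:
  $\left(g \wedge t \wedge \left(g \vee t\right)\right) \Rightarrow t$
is always true.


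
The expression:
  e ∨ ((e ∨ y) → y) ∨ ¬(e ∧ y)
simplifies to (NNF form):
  True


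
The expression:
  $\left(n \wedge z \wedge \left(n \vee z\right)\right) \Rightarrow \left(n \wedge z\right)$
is always true.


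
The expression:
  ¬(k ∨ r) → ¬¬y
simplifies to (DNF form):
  k ∨ r ∨ y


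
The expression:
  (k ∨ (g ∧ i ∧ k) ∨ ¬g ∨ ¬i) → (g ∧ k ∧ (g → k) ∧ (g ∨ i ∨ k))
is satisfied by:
  {i: True, k: True, g: True}
  {i: True, g: True, k: False}
  {k: True, g: True, i: False}


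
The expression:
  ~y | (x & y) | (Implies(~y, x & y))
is always true.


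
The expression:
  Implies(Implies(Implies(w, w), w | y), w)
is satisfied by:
  {w: True, y: False}
  {y: False, w: False}
  {y: True, w: True}


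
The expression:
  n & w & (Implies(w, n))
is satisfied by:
  {w: True, n: True}


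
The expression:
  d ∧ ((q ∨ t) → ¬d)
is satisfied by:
  {d: True, q: False, t: False}


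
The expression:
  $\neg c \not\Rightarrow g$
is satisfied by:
  {g: False, c: False}


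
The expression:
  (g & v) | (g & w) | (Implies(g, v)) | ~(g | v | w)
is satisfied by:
  {v: True, w: True, g: False}
  {v: True, g: False, w: False}
  {w: True, g: False, v: False}
  {w: False, g: False, v: False}
  {v: True, w: True, g: True}
  {v: True, g: True, w: False}
  {w: True, g: True, v: False}


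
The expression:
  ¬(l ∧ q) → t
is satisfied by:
  {t: True, l: True, q: True}
  {t: True, l: True, q: False}
  {t: True, q: True, l: False}
  {t: True, q: False, l: False}
  {l: True, q: True, t: False}


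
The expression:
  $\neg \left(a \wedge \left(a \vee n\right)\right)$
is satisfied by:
  {a: False}


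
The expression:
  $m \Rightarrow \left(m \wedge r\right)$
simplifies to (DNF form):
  $r \vee \neg m$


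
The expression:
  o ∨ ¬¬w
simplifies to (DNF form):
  o ∨ w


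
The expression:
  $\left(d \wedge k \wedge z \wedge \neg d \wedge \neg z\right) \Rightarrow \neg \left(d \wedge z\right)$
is always true.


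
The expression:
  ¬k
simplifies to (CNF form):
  ¬k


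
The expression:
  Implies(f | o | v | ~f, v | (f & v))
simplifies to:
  v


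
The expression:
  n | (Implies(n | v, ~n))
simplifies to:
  True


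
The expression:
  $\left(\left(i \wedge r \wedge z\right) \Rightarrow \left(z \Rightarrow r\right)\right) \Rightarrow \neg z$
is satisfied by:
  {z: False}


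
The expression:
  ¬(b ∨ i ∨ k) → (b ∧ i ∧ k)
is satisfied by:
  {i: True, b: True, k: True}
  {i: True, b: True, k: False}
  {i: True, k: True, b: False}
  {i: True, k: False, b: False}
  {b: True, k: True, i: False}
  {b: True, k: False, i: False}
  {k: True, b: False, i: False}


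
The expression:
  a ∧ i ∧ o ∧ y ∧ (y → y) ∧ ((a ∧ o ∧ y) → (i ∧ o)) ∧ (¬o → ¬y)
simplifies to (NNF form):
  a ∧ i ∧ o ∧ y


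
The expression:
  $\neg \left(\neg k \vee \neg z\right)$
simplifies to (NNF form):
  $k \wedge z$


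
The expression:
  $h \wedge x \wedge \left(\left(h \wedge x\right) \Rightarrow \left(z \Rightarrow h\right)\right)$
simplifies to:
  $h \wedge x$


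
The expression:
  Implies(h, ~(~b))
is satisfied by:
  {b: True, h: False}
  {h: False, b: False}
  {h: True, b: True}


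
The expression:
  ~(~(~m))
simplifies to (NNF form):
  ~m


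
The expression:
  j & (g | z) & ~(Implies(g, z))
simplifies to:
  g & j & ~z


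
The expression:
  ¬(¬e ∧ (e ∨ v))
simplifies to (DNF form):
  e ∨ ¬v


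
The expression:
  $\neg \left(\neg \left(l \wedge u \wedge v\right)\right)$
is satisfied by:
  {v: True, u: True, l: True}


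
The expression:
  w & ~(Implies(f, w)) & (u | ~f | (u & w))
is never true.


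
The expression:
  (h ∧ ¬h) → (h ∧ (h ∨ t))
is always true.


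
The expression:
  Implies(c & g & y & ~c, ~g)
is always true.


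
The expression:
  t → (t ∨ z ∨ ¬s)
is always true.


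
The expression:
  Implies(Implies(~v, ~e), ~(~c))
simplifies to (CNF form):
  (c | e) & (c | ~v)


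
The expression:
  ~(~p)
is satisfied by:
  {p: True}


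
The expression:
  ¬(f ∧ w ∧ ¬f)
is always true.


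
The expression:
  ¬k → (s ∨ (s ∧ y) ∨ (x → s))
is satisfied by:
  {k: True, s: True, x: False}
  {k: True, s: False, x: False}
  {s: True, k: False, x: False}
  {k: False, s: False, x: False}
  {x: True, k: True, s: True}
  {x: True, k: True, s: False}
  {x: True, s: True, k: False}


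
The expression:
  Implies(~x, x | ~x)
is always true.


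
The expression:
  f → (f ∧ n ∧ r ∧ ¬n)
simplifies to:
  ¬f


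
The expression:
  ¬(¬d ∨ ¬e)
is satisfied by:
  {e: True, d: True}


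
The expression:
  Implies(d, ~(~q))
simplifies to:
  q | ~d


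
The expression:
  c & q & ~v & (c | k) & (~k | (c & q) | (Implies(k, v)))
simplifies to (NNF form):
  c & q & ~v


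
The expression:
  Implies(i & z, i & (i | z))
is always true.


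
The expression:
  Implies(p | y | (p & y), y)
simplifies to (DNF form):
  y | ~p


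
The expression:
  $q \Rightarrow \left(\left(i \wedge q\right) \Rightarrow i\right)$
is always true.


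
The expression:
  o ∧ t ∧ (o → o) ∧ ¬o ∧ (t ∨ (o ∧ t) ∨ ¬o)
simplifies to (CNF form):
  False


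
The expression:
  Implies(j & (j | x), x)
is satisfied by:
  {x: True, j: False}
  {j: False, x: False}
  {j: True, x: True}


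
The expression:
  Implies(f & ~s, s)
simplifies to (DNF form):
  s | ~f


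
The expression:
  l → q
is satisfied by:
  {q: True, l: False}
  {l: False, q: False}
  {l: True, q: True}


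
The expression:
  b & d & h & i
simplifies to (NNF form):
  b & d & h & i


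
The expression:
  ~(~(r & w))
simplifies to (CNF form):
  r & w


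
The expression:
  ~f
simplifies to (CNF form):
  ~f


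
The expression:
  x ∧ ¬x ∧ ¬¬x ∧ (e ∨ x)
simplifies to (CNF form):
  False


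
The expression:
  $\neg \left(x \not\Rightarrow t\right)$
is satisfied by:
  {t: True, x: False}
  {x: False, t: False}
  {x: True, t: True}


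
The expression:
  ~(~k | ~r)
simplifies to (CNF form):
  k & r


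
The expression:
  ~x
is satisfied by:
  {x: False}


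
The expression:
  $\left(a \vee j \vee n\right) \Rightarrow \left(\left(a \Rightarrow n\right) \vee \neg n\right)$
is always true.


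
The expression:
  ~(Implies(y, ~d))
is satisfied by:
  {d: True, y: True}


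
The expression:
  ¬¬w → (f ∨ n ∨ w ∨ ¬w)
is always true.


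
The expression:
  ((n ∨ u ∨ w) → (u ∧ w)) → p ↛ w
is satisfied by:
  {p: True, n: True, u: False, w: False}
  {p: True, n: False, u: False, w: False}
  {n: True, w: False, p: False, u: False}
  {w: True, p: True, n: True, u: False}
  {w: True, p: True, n: False, u: False}
  {w: True, n: True, p: False, u: False}
  {w: True, n: False, p: False, u: False}
  {u: True, p: True, n: True, w: False}
  {u: True, p: True, n: False, w: False}
  {u: True, n: True, p: False, w: False}
  {u: True, n: False, p: False, w: False}


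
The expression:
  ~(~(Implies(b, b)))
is always true.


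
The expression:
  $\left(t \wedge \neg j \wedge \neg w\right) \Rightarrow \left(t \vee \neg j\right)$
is always true.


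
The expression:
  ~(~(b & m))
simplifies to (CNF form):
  b & m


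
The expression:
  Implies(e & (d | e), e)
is always true.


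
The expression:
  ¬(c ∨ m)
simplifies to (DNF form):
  ¬c ∧ ¬m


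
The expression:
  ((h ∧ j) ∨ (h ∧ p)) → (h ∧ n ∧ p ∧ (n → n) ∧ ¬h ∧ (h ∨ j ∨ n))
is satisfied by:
  {j: False, h: False, p: False}
  {p: True, j: False, h: False}
  {j: True, p: False, h: False}
  {p: True, j: True, h: False}
  {h: True, p: False, j: False}


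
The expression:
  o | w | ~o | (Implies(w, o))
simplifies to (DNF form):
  True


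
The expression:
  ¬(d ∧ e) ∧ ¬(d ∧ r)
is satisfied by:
  {e: False, d: False, r: False}
  {r: True, e: False, d: False}
  {e: True, r: False, d: False}
  {r: True, e: True, d: False}
  {d: True, r: False, e: False}


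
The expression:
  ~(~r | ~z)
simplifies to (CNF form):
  r & z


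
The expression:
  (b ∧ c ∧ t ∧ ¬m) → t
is always true.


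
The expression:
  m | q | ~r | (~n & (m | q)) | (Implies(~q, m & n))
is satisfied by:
  {q: True, m: True, r: False}
  {q: True, m: False, r: False}
  {m: True, q: False, r: False}
  {q: False, m: False, r: False}
  {r: True, q: True, m: True}
  {r: True, q: True, m: False}
  {r: True, m: True, q: False}


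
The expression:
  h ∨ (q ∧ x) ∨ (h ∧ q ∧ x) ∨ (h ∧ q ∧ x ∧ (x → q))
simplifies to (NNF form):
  h ∨ (q ∧ x)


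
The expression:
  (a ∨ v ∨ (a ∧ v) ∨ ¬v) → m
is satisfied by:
  {m: True}


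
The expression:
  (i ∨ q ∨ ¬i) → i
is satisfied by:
  {i: True}


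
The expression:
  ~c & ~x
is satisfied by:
  {x: False, c: False}


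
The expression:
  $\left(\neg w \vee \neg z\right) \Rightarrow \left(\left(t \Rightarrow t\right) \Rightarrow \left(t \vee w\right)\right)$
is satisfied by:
  {t: True, w: True}
  {t: True, w: False}
  {w: True, t: False}


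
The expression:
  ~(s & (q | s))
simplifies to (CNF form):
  ~s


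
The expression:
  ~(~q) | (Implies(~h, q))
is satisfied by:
  {q: True, h: True}
  {q: True, h: False}
  {h: True, q: False}


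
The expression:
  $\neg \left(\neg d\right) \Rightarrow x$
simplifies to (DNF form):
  $x \vee \neg d$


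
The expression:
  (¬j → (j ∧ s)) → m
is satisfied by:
  {m: True, j: False}
  {j: False, m: False}
  {j: True, m: True}


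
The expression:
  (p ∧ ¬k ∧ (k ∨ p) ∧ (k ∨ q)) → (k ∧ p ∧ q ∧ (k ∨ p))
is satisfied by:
  {k: True, p: False, q: False}
  {p: False, q: False, k: False}
  {k: True, q: True, p: False}
  {q: True, p: False, k: False}
  {k: True, p: True, q: False}
  {p: True, k: False, q: False}
  {k: True, q: True, p: True}


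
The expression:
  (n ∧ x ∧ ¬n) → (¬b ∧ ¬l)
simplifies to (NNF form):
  True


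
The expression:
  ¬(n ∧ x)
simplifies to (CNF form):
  ¬n ∨ ¬x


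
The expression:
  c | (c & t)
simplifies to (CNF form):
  c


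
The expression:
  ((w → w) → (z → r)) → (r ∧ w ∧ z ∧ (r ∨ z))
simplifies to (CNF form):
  z ∧ (w ∨ ¬r)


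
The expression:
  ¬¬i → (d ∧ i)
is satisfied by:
  {d: True, i: False}
  {i: False, d: False}
  {i: True, d: True}


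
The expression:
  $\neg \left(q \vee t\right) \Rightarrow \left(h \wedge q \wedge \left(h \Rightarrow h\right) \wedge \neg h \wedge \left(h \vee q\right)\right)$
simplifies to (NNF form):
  $q \vee t$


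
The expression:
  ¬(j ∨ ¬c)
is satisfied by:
  {c: True, j: False}


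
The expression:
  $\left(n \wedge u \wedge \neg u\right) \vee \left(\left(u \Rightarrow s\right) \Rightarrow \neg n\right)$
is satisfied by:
  {u: True, s: False, n: False}
  {s: False, n: False, u: False}
  {u: True, s: True, n: False}
  {s: True, u: False, n: False}
  {n: True, u: True, s: False}


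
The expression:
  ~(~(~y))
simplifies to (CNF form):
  ~y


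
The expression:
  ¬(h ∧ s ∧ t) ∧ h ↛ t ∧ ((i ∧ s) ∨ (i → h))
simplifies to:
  h ∧ ¬t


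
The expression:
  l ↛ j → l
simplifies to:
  True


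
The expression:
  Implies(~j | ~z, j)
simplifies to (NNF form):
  j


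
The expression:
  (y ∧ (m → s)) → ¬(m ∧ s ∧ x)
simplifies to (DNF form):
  ¬m ∨ ¬s ∨ ¬x ∨ ¬y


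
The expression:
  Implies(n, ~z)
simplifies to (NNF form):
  ~n | ~z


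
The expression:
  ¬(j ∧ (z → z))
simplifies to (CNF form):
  ¬j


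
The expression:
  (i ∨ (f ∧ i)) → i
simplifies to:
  True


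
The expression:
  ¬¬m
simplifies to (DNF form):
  m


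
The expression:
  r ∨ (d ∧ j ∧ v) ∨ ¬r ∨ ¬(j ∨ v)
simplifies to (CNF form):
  True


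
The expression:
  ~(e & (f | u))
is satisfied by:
  {u: False, e: False, f: False}
  {f: True, u: False, e: False}
  {u: True, f: False, e: False}
  {f: True, u: True, e: False}
  {e: True, f: False, u: False}


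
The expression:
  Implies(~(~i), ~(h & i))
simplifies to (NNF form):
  ~h | ~i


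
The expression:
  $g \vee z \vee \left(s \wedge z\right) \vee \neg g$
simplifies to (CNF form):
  $\text{True}$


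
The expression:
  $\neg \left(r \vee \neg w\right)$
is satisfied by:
  {w: True, r: False}


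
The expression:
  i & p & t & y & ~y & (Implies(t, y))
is never true.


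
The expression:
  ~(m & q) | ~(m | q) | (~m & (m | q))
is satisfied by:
  {m: False, q: False}
  {q: True, m: False}
  {m: True, q: False}


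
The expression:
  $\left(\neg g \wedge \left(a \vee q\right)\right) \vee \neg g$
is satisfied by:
  {g: False}


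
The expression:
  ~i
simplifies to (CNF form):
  ~i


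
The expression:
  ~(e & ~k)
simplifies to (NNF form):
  k | ~e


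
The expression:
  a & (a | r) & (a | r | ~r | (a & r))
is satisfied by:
  {a: True}


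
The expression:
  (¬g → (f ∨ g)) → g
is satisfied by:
  {g: True, f: False}
  {f: False, g: False}
  {f: True, g: True}


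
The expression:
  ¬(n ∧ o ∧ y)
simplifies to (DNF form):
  ¬n ∨ ¬o ∨ ¬y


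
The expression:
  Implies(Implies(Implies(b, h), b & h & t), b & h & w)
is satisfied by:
  {w: True, h: True, b: False, t: False}
  {h: True, t: False, w: False, b: False}
  {t: True, w: True, h: True, b: False}
  {t: True, h: True, w: False, b: False}
  {w: True, t: False, h: False, b: False}
  {t: False, h: False, w: False, b: False}
  {w: True, t: True, h: False, b: False}
  {t: True, h: False, w: False, b: False}
  {b: True, w: True, h: True, t: False}
  {b: True, h: True, t: False, w: False}
  {b: True, t: True, h: True, w: True}


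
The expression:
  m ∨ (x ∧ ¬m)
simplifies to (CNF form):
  m ∨ x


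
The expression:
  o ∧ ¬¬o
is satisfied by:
  {o: True}


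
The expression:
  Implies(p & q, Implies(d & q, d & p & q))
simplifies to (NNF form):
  True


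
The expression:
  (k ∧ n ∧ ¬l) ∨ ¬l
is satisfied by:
  {l: False}


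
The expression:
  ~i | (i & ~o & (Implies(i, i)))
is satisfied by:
  {o: False, i: False}
  {i: True, o: False}
  {o: True, i: False}


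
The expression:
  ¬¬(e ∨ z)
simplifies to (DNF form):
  e ∨ z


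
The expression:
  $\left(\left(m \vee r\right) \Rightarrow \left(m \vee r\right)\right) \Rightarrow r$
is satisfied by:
  {r: True}


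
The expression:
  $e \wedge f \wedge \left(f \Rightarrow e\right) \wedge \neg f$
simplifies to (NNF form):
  $\text{False}$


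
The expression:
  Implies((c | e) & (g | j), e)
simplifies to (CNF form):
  (e | ~c | ~g) & (e | ~c | ~j)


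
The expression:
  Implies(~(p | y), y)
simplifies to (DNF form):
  p | y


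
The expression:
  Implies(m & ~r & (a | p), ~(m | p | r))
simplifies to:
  r | ~m | (~a & ~p)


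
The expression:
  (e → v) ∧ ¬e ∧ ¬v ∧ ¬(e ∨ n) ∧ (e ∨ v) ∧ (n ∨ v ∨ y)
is never true.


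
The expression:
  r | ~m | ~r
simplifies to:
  True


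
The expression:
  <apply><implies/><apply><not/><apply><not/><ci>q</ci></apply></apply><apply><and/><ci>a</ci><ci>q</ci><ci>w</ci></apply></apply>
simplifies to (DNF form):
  <apply><or/><apply><not/><ci>q</ci></apply><apply><and/><ci>a</ci><ci>w</ci></apply></apply>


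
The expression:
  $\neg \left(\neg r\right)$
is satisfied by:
  {r: True}


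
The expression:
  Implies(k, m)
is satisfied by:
  {m: True, k: False}
  {k: False, m: False}
  {k: True, m: True}


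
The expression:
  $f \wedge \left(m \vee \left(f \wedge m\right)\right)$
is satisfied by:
  {m: True, f: True}


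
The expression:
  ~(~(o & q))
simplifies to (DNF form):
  o & q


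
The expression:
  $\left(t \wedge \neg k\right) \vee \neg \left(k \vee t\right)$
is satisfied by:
  {k: False}


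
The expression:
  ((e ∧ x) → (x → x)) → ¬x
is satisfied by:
  {x: False}


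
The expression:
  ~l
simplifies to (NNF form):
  ~l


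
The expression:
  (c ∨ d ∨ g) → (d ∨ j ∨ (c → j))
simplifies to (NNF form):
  d ∨ j ∨ ¬c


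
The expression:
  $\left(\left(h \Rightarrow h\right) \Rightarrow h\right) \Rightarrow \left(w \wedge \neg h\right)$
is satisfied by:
  {h: False}


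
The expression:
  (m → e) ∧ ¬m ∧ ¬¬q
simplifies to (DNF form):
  q ∧ ¬m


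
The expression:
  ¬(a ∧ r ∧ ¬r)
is always true.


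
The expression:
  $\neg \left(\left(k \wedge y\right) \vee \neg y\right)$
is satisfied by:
  {y: True, k: False}


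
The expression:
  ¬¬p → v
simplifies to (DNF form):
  v ∨ ¬p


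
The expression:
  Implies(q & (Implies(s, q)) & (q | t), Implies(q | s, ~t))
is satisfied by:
  {t: False, q: False}
  {q: True, t: False}
  {t: True, q: False}


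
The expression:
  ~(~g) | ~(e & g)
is always true.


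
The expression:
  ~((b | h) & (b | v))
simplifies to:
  ~b & (~h | ~v)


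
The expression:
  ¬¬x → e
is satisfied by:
  {e: True, x: False}
  {x: False, e: False}
  {x: True, e: True}


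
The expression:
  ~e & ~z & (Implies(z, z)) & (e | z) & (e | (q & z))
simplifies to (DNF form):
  False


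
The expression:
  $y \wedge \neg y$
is never true.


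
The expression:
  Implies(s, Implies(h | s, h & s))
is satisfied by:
  {h: True, s: False}
  {s: False, h: False}
  {s: True, h: True}


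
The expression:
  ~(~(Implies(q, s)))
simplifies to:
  s | ~q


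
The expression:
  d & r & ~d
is never true.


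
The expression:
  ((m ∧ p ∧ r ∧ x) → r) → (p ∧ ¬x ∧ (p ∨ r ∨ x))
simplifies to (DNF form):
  p ∧ ¬x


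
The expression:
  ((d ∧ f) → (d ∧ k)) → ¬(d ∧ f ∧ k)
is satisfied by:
  {k: False, d: False, f: False}
  {f: True, k: False, d: False}
  {d: True, k: False, f: False}
  {f: True, d: True, k: False}
  {k: True, f: False, d: False}
  {f: True, k: True, d: False}
  {d: True, k: True, f: False}


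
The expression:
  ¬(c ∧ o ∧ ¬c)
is always true.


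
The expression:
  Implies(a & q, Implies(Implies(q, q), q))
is always true.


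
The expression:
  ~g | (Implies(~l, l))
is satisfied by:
  {l: True, g: False}
  {g: False, l: False}
  {g: True, l: True}


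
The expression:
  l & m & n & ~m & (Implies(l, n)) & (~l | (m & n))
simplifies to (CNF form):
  False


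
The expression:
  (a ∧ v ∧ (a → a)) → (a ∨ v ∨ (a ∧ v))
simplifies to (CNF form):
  True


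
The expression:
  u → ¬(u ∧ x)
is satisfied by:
  {u: False, x: False}
  {x: True, u: False}
  {u: True, x: False}


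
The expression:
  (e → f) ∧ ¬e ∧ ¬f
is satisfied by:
  {e: False, f: False}


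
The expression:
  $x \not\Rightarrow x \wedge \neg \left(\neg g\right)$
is never true.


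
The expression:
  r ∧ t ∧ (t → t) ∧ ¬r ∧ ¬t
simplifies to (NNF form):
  False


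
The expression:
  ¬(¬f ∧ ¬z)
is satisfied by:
  {z: True, f: True}
  {z: True, f: False}
  {f: True, z: False}


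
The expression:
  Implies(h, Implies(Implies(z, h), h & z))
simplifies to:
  z | ~h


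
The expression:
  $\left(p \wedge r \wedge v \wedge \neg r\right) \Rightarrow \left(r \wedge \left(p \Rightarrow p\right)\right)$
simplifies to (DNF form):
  $\text{True}$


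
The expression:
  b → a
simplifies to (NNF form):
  a ∨ ¬b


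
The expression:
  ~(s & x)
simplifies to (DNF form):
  ~s | ~x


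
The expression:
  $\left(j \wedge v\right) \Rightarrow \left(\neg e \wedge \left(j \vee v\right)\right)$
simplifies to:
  $\neg e \vee \neg j \vee \neg v$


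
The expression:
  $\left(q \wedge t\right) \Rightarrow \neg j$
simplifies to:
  $\neg j \vee \neg q \vee \neg t$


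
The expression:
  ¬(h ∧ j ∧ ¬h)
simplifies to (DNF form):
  True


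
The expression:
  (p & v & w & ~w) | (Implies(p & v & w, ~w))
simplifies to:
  ~p | ~v | ~w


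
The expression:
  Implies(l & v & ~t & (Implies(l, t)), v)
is always true.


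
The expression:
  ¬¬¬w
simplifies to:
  ¬w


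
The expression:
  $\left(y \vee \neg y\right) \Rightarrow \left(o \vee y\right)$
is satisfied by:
  {y: True, o: True}
  {y: True, o: False}
  {o: True, y: False}


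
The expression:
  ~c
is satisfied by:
  {c: False}


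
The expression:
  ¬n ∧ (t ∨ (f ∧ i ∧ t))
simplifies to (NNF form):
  t ∧ ¬n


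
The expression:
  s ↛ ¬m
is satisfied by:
  {m: True, s: True}


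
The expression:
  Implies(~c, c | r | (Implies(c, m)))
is always true.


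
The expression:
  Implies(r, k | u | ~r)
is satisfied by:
  {k: True, u: True, r: False}
  {k: True, u: False, r: False}
  {u: True, k: False, r: False}
  {k: False, u: False, r: False}
  {r: True, k: True, u: True}
  {r: True, k: True, u: False}
  {r: True, u: True, k: False}


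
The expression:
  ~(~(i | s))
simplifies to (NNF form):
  i | s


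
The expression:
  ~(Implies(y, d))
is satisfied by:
  {y: True, d: False}


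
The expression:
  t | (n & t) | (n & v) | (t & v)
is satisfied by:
  {t: True, v: True, n: True}
  {t: True, v: True, n: False}
  {t: True, n: True, v: False}
  {t: True, n: False, v: False}
  {v: True, n: True, t: False}


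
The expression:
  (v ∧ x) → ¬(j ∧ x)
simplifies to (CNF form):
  ¬j ∨ ¬v ∨ ¬x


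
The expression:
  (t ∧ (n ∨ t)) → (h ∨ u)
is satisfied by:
  {u: True, h: True, t: False}
  {u: True, h: False, t: False}
  {h: True, u: False, t: False}
  {u: False, h: False, t: False}
  {u: True, t: True, h: True}
  {u: True, t: True, h: False}
  {t: True, h: True, u: False}


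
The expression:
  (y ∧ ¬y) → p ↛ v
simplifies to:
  True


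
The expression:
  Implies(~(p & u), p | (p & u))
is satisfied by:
  {p: True}


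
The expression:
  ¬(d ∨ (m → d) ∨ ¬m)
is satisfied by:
  {m: True, d: False}


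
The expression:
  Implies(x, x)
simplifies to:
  True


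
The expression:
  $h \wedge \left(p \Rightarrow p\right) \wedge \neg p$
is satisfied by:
  {h: True, p: False}


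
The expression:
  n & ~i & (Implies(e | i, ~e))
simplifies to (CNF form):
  n & ~e & ~i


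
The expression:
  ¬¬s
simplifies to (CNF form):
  s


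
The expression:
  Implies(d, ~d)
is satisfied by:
  {d: False}


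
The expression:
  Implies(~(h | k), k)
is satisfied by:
  {k: True, h: True}
  {k: True, h: False}
  {h: True, k: False}


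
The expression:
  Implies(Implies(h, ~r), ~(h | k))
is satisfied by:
  {r: True, k: False, h: False}
  {k: False, h: False, r: False}
  {r: True, h: True, k: False}
  {r: True, k: True, h: True}


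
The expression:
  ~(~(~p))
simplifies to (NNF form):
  ~p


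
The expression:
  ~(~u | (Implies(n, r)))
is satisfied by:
  {u: True, n: True, r: False}


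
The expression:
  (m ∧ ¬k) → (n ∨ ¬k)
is always true.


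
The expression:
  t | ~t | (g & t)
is always true.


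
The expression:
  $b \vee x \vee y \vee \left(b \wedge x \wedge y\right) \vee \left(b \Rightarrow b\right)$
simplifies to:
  $\text{True}$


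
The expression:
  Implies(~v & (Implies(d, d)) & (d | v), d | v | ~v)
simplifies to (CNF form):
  True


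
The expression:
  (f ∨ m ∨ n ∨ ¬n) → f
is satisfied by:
  {f: True}


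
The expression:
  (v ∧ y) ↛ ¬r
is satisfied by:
  {r: True, y: True, v: True}


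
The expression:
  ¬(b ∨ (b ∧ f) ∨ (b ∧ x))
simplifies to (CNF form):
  ¬b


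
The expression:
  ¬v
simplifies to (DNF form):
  ¬v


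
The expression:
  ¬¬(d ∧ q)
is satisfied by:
  {d: True, q: True}


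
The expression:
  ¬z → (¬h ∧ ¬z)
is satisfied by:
  {z: True, h: False}
  {h: False, z: False}
  {h: True, z: True}


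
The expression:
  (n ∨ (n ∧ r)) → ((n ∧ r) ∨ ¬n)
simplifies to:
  r ∨ ¬n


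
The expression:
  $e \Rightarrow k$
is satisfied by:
  {k: True, e: False}
  {e: False, k: False}
  {e: True, k: True}


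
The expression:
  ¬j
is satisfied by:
  {j: False}


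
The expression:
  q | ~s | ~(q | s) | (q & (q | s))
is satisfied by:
  {q: True, s: False}
  {s: False, q: False}
  {s: True, q: True}


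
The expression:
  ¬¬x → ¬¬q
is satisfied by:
  {q: True, x: False}
  {x: False, q: False}
  {x: True, q: True}


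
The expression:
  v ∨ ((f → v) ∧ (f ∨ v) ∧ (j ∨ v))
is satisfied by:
  {v: True}


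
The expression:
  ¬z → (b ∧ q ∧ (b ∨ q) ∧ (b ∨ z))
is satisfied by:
  {b: True, z: True, q: True}
  {b: True, z: True, q: False}
  {z: True, q: True, b: False}
  {z: True, q: False, b: False}
  {b: True, q: True, z: False}


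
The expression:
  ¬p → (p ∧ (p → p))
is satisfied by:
  {p: True}


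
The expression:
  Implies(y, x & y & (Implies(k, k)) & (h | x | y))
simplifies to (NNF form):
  x | ~y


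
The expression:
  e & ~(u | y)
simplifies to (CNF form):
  e & ~u & ~y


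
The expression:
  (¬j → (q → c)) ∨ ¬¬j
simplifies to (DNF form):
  c ∨ j ∨ ¬q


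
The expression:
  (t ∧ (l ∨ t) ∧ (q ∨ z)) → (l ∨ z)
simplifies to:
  l ∨ z ∨ ¬q ∨ ¬t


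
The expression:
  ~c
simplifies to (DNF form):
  ~c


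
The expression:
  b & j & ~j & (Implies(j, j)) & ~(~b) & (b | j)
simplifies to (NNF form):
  False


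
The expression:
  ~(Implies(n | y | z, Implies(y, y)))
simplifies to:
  False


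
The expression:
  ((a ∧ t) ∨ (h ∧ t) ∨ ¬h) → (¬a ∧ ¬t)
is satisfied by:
  {h: True, t: False, a: False}
  {h: False, t: False, a: False}
  {a: True, h: True, t: False}


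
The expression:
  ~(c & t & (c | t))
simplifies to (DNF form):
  ~c | ~t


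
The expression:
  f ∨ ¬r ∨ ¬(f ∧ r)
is always true.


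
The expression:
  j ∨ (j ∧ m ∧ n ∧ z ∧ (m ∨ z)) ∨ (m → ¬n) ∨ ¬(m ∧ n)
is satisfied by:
  {j: True, m: False, n: False}
  {j: False, m: False, n: False}
  {n: True, j: True, m: False}
  {n: True, j: False, m: False}
  {m: True, j: True, n: False}
  {m: True, j: False, n: False}
  {m: True, n: True, j: True}


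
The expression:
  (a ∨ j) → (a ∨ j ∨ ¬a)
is always true.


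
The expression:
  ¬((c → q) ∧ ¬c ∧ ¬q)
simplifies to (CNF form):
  c ∨ q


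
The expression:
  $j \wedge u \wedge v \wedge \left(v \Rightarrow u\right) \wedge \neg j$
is never true.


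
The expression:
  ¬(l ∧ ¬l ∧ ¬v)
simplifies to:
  True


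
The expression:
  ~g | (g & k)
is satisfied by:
  {k: True, g: False}
  {g: False, k: False}
  {g: True, k: True}


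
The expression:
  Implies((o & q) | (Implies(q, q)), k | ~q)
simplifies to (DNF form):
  k | ~q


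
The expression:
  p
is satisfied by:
  {p: True}


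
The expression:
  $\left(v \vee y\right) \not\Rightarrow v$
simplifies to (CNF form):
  $y \wedge \neg v$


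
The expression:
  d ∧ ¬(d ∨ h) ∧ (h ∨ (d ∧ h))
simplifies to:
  False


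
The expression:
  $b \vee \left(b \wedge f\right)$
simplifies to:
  $b$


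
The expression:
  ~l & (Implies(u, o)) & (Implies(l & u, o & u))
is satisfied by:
  {o: True, l: False, u: False}
  {l: False, u: False, o: False}
  {o: True, u: True, l: False}


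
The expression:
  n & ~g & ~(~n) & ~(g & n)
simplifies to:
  n & ~g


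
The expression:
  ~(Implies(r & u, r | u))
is never true.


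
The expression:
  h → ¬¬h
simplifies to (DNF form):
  True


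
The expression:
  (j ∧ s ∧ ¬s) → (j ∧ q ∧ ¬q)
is always true.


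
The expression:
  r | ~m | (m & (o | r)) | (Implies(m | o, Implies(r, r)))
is always true.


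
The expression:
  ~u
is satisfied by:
  {u: False}


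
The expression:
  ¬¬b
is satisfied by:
  {b: True}


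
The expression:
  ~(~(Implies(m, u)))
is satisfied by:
  {u: True, m: False}
  {m: False, u: False}
  {m: True, u: True}


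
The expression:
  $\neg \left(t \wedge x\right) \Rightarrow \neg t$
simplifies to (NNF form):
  $x \vee \neg t$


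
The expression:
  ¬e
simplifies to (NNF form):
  ¬e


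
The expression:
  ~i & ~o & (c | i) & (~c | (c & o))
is never true.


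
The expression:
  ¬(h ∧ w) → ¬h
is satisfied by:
  {w: True, h: False}
  {h: False, w: False}
  {h: True, w: True}


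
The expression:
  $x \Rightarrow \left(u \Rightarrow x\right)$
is always true.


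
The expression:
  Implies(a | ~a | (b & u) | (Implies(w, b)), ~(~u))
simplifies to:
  u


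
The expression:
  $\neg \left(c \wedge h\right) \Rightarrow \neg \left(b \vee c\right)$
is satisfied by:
  {h: True, b: False, c: False}
  {h: False, b: False, c: False}
  {c: True, h: True, b: False}
  {c: True, b: True, h: True}


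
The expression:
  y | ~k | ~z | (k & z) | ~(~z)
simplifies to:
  True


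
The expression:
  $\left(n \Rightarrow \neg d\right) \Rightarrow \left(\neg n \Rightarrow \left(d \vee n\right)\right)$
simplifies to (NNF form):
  $d \vee n$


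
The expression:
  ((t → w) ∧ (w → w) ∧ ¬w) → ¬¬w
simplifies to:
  t ∨ w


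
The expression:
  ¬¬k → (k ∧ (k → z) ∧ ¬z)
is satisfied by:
  {k: False}


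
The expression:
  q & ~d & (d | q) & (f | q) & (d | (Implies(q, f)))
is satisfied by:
  {f: True, q: True, d: False}


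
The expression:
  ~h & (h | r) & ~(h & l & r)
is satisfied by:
  {r: True, h: False}


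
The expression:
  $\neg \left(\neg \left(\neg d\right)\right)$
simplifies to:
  $\neg d$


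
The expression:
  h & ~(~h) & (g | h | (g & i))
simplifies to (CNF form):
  h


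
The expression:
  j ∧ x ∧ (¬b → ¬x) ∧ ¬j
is never true.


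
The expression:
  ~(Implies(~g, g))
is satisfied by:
  {g: False}


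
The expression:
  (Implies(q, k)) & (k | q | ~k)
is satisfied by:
  {k: True, q: False}
  {q: False, k: False}
  {q: True, k: True}


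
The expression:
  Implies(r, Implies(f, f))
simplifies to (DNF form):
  True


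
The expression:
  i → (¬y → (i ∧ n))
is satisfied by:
  {n: True, y: True, i: False}
  {n: True, i: False, y: False}
  {y: True, i: False, n: False}
  {y: False, i: False, n: False}
  {n: True, y: True, i: True}
  {n: True, i: True, y: False}
  {y: True, i: True, n: False}


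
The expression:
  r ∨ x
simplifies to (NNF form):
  r ∨ x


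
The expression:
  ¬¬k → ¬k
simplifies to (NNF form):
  ¬k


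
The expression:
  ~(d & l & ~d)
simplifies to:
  True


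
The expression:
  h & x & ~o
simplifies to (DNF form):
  h & x & ~o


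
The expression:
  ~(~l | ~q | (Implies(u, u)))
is never true.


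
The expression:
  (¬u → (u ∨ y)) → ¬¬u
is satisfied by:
  {u: True, y: False}
  {y: False, u: False}
  {y: True, u: True}


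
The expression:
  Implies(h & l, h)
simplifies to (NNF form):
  True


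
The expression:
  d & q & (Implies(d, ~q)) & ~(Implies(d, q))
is never true.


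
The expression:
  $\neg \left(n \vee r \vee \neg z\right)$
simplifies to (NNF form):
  $z \wedge \neg n \wedge \neg r$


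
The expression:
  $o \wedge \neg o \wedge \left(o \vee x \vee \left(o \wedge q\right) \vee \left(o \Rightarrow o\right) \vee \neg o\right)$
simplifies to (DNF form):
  $\text{False}$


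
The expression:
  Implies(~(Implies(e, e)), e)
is always true.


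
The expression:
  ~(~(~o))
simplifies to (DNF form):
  ~o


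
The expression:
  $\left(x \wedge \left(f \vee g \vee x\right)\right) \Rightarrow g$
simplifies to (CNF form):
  $g \vee \neg x$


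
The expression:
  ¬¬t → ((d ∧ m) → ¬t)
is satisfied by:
  {m: False, t: False, d: False}
  {d: True, m: False, t: False}
  {t: True, m: False, d: False}
  {d: True, t: True, m: False}
  {m: True, d: False, t: False}
  {d: True, m: True, t: False}
  {t: True, m: True, d: False}


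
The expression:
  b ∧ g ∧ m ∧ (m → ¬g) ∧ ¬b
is never true.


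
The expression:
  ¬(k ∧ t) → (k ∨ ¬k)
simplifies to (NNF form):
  True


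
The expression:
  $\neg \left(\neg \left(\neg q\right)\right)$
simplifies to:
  $\neg q$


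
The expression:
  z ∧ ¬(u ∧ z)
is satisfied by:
  {z: True, u: False}


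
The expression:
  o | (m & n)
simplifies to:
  o | (m & n)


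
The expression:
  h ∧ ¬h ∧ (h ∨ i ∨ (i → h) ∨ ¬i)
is never true.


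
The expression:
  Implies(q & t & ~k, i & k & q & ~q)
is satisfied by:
  {k: True, t: False, q: False}
  {t: False, q: False, k: False}
  {q: True, k: True, t: False}
  {q: True, t: False, k: False}
  {k: True, t: True, q: False}
  {t: True, k: False, q: False}
  {q: True, t: True, k: True}


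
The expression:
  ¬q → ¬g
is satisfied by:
  {q: True, g: False}
  {g: False, q: False}
  {g: True, q: True}


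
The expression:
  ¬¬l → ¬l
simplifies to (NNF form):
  ¬l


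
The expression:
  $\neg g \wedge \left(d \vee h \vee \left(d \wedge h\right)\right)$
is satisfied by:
  {d: True, h: True, g: False}
  {d: True, g: False, h: False}
  {h: True, g: False, d: False}


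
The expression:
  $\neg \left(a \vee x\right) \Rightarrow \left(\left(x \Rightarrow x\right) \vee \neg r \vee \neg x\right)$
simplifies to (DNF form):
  $\text{True}$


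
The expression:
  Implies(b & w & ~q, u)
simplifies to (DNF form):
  q | u | ~b | ~w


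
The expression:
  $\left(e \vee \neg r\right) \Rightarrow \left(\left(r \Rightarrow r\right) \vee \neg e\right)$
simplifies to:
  $\text{True}$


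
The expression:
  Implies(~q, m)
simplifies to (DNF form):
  m | q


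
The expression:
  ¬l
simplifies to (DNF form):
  ¬l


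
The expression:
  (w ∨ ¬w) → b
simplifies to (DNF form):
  b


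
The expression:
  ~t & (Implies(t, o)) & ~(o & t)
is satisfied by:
  {t: False}


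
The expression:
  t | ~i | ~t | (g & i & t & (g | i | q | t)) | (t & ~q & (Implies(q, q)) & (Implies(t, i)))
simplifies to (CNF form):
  True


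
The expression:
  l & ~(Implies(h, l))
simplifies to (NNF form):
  False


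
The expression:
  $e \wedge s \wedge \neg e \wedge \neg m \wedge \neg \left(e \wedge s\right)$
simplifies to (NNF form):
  $\text{False}$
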